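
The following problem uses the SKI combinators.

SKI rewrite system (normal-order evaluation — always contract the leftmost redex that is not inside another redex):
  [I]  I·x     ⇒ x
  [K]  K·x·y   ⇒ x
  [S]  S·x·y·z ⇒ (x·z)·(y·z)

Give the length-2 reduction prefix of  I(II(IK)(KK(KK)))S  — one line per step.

Answer: after 2 steps: I(IK)(KK(KK))S

Working:
  start: I(II(IK)(KK(KK)))S
  step 1: II(IK)(KK(KK))S
  step 2: I(IK)(KK(KK))S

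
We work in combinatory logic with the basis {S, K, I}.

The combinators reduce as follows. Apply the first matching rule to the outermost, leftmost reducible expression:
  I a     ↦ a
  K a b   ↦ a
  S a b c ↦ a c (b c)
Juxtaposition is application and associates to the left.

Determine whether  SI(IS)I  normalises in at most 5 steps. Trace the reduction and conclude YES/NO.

Answer: YES — reaches normal form SI in 4 ≤ 5 steps

Working:
  start: SI(IS)I
  step 1: II(ISI)
  step 2: I(ISI)
  step 3: ISI
  step 4: SI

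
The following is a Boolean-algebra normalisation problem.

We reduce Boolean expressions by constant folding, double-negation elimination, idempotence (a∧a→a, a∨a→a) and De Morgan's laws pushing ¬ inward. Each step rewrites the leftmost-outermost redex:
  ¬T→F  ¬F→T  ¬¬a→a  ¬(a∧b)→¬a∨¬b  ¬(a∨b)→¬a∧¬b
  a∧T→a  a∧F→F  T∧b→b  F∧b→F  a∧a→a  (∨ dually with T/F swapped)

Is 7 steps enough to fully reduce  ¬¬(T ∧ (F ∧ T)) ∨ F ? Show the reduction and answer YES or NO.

Answer: YES — reaches normal form F in 4 ≤ 7 steps

Reduction:
  start: ¬¬(T ∧ (F ∧ T)) ∨ F
  [1] ¬¬(T ∧ (F ∧ T))
  [2] T ∧ (F ∧ T)
  [3] F ∧ T
  [4] F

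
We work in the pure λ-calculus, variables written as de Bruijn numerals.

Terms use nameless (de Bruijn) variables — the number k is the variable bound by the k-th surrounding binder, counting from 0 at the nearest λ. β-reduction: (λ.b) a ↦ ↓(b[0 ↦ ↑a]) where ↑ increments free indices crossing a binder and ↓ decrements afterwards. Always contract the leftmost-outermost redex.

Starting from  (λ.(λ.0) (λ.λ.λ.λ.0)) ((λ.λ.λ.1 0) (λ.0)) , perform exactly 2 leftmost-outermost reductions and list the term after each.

Answer: after 2 steps: λ.λ.λ.λ.0

Working:
  start: (λ.(λ.0) (λ.λ.λ.λ.0)) ((λ.λ.λ.1 0) (λ.0))
  [1] (λ.0) (λ.λ.λ.λ.0)
  [2] λ.λ.λ.λ.0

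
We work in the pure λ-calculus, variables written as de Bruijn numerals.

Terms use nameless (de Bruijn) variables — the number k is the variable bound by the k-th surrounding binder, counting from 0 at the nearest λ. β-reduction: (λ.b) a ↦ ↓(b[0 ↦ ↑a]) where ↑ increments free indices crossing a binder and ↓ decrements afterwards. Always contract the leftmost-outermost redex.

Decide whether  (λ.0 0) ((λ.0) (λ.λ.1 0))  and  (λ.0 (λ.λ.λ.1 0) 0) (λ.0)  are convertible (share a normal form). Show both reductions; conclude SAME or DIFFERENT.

Answer: SAME — A ⇓ λ.λ.1 0, B ⇓ λ.λ.1 0

Reduction:
Term A:
  start: (λ.0 0) ((λ.0) (λ.λ.1 0))
  [1] (λ.0) (λ.λ.1 0) ((λ.0) (λ.λ.1 0))
  [2] (λ.λ.1 0) ((λ.0) (λ.λ.1 0))
  [3] λ.(λ.0) (λ.λ.1 0) 0
  [4] λ.(λ.λ.1 0) 0
  [5] λ.λ.1 0

Term B:
  start: (λ.0 (λ.λ.λ.1 0) 0) (λ.0)
  [1] (λ.0) (λ.λ.λ.1 0) (λ.0)
  [2] (λ.λ.λ.1 0) (λ.0)
  [3] λ.λ.1 0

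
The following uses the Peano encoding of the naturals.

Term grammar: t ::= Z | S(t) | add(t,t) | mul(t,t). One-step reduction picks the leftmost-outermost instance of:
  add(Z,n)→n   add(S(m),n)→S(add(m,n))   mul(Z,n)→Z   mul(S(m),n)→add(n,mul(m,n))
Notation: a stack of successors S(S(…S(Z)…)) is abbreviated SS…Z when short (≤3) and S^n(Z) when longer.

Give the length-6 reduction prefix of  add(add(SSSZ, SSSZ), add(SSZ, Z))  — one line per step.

Answer: after 6 steps: S(S(S(add(add(Z, SSSZ), add(SSZ, Z)))))

Reduction:
  start: add(add(SSSZ, SSSZ), add(SSZ, Z))
  step 1: add(S(add(SSZ, SSSZ)), add(SSZ, Z))
  step 2: S(add(add(SSZ, SSSZ), add(SSZ, Z)))
  step 3: S(add(S(add(SZ, SSSZ)), add(SSZ, Z)))
  step 4: S(S(add(add(SZ, SSSZ), add(SSZ, Z))))
  step 5: S(S(add(S(add(Z, SSSZ)), add(SSZ, Z))))
  step 6: S(S(S(add(add(Z, SSSZ), add(SSZ, Z)))))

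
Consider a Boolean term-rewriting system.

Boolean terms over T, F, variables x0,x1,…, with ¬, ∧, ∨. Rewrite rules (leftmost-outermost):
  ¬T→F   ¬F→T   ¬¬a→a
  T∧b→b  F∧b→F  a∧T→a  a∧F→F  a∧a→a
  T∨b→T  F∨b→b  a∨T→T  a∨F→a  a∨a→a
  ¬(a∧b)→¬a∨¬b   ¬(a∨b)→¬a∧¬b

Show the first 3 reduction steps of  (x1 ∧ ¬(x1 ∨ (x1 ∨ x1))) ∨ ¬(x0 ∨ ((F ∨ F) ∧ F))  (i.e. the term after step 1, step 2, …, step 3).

Answer: after 3 steps: (x1 ∧ (¬x1 ∧ ¬x1)) ∨ ¬(x0 ∨ ((F ∨ F) ∧ F))

Working:
  start: (x1 ∧ ¬(x1 ∨ (x1 ∨ x1))) ∨ ¬(x0 ∨ ((F ∨ F) ∧ F))
  step 1: (x1 ∧ (¬x1 ∧ ¬(x1 ∨ x1))) ∨ ¬(x0 ∨ ((F ∨ F) ∧ F))
  step 2: (x1 ∧ (¬x1 ∧ (¬x1 ∧ ¬x1))) ∨ ¬(x0 ∨ ((F ∨ F) ∧ F))
  step 3: (x1 ∧ (¬x1 ∧ ¬x1)) ∨ ¬(x0 ∨ ((F ∨ F) ∧ F))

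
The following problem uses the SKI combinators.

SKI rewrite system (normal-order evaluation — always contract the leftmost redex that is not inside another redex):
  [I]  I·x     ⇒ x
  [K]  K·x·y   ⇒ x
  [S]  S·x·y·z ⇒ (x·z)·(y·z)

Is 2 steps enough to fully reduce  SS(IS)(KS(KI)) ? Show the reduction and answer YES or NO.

  start: SS(IS)(KS(KI))
  [1] S(KS(KI))(IS(KS(KI)))
  [2] SS(IS(KS(KI)))

Answer: NO — after 2 steps the term is SS(IS(KS(KI))), not yet normal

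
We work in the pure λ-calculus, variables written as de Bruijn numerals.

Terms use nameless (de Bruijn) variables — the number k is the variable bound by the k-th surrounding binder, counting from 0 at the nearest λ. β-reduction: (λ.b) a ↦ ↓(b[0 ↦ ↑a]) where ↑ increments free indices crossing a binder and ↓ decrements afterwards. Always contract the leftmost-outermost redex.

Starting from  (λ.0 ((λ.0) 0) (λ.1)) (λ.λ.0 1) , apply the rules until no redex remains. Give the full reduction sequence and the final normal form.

Answer: normal form = λ.λ.0 1  (in 4 steps)

Working:
  start: (λ.0 ((λ.0) 0) (λ.1)) (λ.λ.0 1)
  →1  (λ.λ.0 1) ((λ.0) (λ.λ.0 1)) (λ.λ.λ.0 1)
  →2  (λ.0 ((λ.0) (λ.λ.0 1))) (λ.λ.λ.0 1)
  →3  (λ.λ.λ.0 1) ((λ.0) (λ.λ.0 1))
  →4  λ.λ.0 1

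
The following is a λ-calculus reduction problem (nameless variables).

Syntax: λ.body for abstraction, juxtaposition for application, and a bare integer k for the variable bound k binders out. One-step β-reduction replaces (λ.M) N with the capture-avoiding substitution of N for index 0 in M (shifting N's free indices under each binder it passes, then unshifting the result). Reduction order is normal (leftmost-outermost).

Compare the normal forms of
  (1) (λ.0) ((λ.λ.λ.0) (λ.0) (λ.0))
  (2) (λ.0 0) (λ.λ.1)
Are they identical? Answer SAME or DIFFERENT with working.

Answer: DIFFERENT — A ⇓ λ.0, B ⇓ λ.λ.λ.1

Reduction:
Term A:
  start: (λ.0) ((λ.λ.λ.0) (λ.0) (λ.0))
  →1  (λ.λ.λ.0) (λ.0) (λ.0)
  →2  (λ.λ.0) (λ.0)
  →3  λ.0

Term B:
  start: (λ.0 0) (λ.λ.1)
  →1  (λ.λ.1) (λ.λ.1)
  →2  λ.λ.λ.1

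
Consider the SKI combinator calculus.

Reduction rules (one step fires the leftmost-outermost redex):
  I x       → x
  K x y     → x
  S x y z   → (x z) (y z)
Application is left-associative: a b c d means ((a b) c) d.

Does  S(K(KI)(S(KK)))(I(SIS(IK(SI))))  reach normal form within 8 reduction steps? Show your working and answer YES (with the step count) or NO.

Answer: YES — reaches normal form S(KI)(SI) in 6 ≤ 8 steps

Working:
  start: S(K(KI)(S(KK)))(I(SIS(IK(SI))))
  →1  S(KI)(I(SIS(IK(SI))))
  →2  S(KI)(SIS(IK(SI)))
  →3  S(KI)(I(IK(SI))(S(IK(SI))))
  →4  S(KI)(IK(SI)(S(IK(SI))))
  →5  S(KI)(K(SI)(S(IK(SI))))
  →6  S(KI)(SI)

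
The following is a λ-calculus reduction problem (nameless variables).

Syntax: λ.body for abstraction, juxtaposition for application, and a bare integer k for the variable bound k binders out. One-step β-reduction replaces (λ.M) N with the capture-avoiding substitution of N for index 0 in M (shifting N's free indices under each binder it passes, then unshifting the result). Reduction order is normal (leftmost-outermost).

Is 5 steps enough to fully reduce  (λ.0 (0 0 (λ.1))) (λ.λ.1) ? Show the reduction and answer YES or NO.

  start: (λ.0 (0 0 (λ.1))) (λ.λ.1)
  →1  (λ.λ.1) ((λ.λ.1) (λ.λ.1) (λ.λ.λ.1))
  →2  λ.(λ.λ.1) (λ.λ.1) (λ.λ.λ.1)
  →3  λ.(λ.λ.λ.1) (λ.λ.λ.1)
  →4  λ.λ.λ.1

Answer: YES — reaches normal form λ.λ.λ.1 in 4 ≤ 5 steps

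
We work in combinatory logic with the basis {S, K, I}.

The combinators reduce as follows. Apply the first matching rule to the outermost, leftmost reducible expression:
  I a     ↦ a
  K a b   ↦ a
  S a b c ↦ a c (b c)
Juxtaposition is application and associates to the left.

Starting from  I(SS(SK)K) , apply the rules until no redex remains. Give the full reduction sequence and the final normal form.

Answer: normal form = SK(SKK)  (in 2 steps)

Reduction:
  start: I(SS(SK)K)
  step 1: SS(SK)K
  step 2: SK(SKK)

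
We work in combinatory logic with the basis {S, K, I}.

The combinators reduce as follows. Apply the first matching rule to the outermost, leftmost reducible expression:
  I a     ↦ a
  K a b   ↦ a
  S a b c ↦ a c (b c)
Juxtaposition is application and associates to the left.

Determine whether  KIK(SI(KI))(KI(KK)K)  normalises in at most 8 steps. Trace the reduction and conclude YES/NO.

Answer: YES — reaches normal form KI in 7 ≤ 8 steps

Derivation:
  start: KIK(SI(KI))(KI(KK)K)
  [1] I(SI(KI))(KI(KK)K)
  [2] SI(KI)(KI(KK)K)
  [3] I(KI(KK)K)(KI(KI(KK)K))
  [4] KI(KK)K(KI(KI(KK)K))
  [5] IK(KI(KI(KK)K))
  [6] K(KI(KI(KK)K))
  [7] KI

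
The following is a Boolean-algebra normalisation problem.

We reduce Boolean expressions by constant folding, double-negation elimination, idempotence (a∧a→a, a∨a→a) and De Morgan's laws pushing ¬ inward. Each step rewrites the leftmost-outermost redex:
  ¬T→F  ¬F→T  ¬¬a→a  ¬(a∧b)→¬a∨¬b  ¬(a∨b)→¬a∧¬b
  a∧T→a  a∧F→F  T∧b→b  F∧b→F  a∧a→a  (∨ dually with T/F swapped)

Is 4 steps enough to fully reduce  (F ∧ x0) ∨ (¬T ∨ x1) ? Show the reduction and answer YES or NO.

Answer: YES — reaches normal form x1 in 4 ≤ 4 steps

Derivation:
  start: (F ∧ x0) ∨ (¬T ∨ x1)
  [1] F ∨ (¬T ∨ x1)
  [2] ¬T ∨ x1
  [3] F ∨ x1
  [4] x1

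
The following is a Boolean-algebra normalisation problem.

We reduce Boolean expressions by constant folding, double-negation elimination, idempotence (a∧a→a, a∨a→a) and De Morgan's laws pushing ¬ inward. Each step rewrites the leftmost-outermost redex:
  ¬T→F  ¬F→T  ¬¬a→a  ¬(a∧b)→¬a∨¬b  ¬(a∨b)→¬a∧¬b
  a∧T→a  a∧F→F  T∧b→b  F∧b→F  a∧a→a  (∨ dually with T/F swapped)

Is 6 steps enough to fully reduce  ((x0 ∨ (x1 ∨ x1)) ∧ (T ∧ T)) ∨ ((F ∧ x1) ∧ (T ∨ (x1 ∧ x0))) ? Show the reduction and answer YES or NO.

  start: ((x0 ∨ (x1 ∨ x1)) ∧ (T ∧ T)) ∨ ((F ∧ x1) ∧ (T ∨ (x1 ∧ x0)))
  step 1: ((x0 ∨ x1) ∧ (T ∧ T)) ∨ ((F ∧ x1) ∧ (T ∨ (x1 ∧ x0)))
  step 2: ((x0 ∨ x1) ∧ T) ∨ ((F ∧ x1) ∧ (T ∨ (x1 ∧ x0)))
  step 3: (x0 ∨ x1) ∨ ((F ∧ x1) ∧ (T ∨ (x1 ∧ x0)))
  step 4: (x0 ∨ x1) ∨ (F ∧ (T ∨ (x1 ∧ x0)))
  step 5: (x0 ∨ x1) ∨ F
  step 6: x0 ∨ x1

Answer: YES — reaches normal form x0 ∨ x1 in 6 ≤ 6 steps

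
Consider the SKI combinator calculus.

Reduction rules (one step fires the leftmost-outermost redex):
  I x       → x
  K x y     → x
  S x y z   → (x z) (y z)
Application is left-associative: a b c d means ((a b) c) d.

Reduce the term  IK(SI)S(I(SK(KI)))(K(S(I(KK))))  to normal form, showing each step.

  start: IK(SI)S(I(SK(KI)))(K(S(I(KK))))
  →1  K(SI)S(I(SK(KI)))(K(S(I(KK))))
  →2  SI(I(SK(KI)))(K(S(I(KK))))
  →3  I(K(S(I(KK))))(I(SK(KI))(K(S(I(KK)))))
  →4  K(S(I(KK)))(I(SK(KI))(K(S(I(KK)))))
  →5  S(I(KK))
  →6  S(KK)

Answer: normal form = S(KK)  (in 6 steps)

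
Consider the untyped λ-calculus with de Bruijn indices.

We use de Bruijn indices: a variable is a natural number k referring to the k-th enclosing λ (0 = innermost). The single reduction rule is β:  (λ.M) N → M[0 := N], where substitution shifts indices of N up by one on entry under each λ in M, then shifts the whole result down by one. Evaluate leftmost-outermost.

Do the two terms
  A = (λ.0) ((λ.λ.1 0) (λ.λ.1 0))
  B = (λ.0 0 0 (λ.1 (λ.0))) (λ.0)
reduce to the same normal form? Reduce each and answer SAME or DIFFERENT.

Term A:
  start: (λ.0) ((λ.λ.1 0) (λ.λ.1 0))
  [1] (λ.λ.1 0) (λ.λ.1 0)
  [2] λ.(λ.λ.1 0) 0
  [3] λ.λ.1 0

Term B:
  start: (λ.0 0 0 (λ.1 (λ.0))) (λ.0)
  [1] (λ.0) (λ.0) (λ.0) (λ.(λ.0) (λ.0))
  [2] (λ.0) (λ.0) (λ.(λ.0) (λ.0))
  [3] (λ.0) (λ.(λ.0) (λ.0))
  [4] λ.(λ.0) (λ.0)
  [5] λ.λ.0

Answer: DIFFERENT — A ⇓ λ.λ.1 0, B ⇓ λ.λ.0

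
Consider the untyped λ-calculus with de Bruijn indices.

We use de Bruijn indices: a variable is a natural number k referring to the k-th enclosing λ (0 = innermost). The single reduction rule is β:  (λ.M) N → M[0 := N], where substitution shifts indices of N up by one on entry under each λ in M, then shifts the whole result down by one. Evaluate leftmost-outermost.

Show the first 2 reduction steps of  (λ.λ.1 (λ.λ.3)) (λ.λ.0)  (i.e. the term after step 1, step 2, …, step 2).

Answer: after 2 steps: λ.λ.0

Derivation:
  start: (λ.λ.1 (λ.λ.3)) (λ.λ.0)
  →1  λ.(λ.λ.0) (λ.λ.λ.λ.0)
  →2  λ.λ.0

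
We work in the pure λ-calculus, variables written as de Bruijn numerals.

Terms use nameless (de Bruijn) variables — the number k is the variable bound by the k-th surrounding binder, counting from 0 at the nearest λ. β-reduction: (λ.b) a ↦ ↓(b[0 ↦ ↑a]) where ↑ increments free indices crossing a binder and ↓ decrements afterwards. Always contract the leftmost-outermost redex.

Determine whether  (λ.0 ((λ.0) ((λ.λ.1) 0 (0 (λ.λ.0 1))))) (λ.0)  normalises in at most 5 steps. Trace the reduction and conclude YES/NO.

Answer: YES — reaches normal form λ.0 in 5 ≤ 5 steps

Derivation:
  start: (λ.0 ((λ.0) ((λ.λ.1) 0 (0 (λ.λ.0 1))))) (λ.0)
  →1  (λ.0) ((λ.0) ((λ.λ.1) (λ.0) ((λ.0) (λ.λ.0 1))))
  →2  (λ.0) ((λ.λ.1) (λ.0) ((λ.0) (λ.λ.0 1)))
  →3  (λ.λ.1) (λ.0) ((λ.0) (λ.λ.0 1))
  →4  (λ.λ.0) ((λ.0) (λ.λ.0 1))
  →5  λ.0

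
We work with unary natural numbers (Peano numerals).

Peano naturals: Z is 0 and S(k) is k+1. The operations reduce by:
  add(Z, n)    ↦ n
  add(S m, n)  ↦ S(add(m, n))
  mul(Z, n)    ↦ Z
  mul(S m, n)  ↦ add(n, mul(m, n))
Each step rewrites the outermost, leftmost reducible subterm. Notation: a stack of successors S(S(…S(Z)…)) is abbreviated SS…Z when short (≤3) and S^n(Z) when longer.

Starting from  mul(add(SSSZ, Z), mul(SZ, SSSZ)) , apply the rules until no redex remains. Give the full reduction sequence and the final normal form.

  start: mul(add(SSSZ, Z), mul(SZ, SSSZ))
  →1  mul(S(add(SSZ, Z)), mul(SZ, SSSZ))
  →2  add(mul(SZ, SSSZ), mul(add(SSZ, Z), mul(SZ, SSSZ)))
  →3  add(add(SSSZ, mul(Z, SSSZ)), mul(add(SSZ, Z), mul(SZ, SSSZ)))
  →4  add(S(add(SSZ, mul(Z, SSSZ))), mul(add(SSZ, Z), mul(SZ, SSSZ)))
  →5  S(add(add(SSZ, mul(Z, SSSZ)), mul(add(SSZ, Z), mul(SZ, SSSZ))))
  →6  S(add(S(add(SZ, mul(Z, SSSZ))), mul(add(SSZ, Z), mul(SZ, SSSZ))))
  →7  S(S(add(add(SZ, mul(Z, SSSZ)), mul(add(SSZ, Z), mul(SZ, SSSZ)))))
  →8  S(S(add(S(add(Z, mul(Z, SSSZ))), mul(add(SSZ, Z), mul(SZ, SSSZ)))))
  →9  S(S(S(add(add(Z, mul(Z, SSSZ)), mul(add(SSZ, Z), mul(SZ, SSSZ))))))
  →10  S(S(S(add(mul(Z, SSSZ), mul(add(SSZ, Z), mul(SZ, SSSZ))))))
  →11  S(S(S(add(Z, mul(add(SSZ, Z), mul(SZ, SSSZ))))))
  →12  S(S(S(mul(add(SSZ, Z), mul(SZ, SSSZ)))))
  →13  S(S(S(mul(S(add(SZ, Z)), mul(SZ, SSSZ)))))
  →14  S(S(S(add(mul(SZ, SSSZ), mul(add(SZ, Z), mul(SZ, SSSZ))))))
  →15  S(S(S(add(add(SSSZ, mul(Z, SSSZ)), mul(add(SZ, Z), mul(SZ, SSSZ))))))
  →16  S(S(S(add(S(add(SSZ, mul(Z, SSSZ))), mul(add(SZ, Z), mul(SZ, SSSZ))))))
  →17  S(S(S(S(add(add(SSZ, mul(Z, SSSZ)), mul(add(SZ, Z), mul(SZ, SSSZ)))))))
  →18  S(S(S(S(add(S(add(SZ, mul(Z, SSSZ))), mul(add(SZ, Z), mul(SZ, SSSZ)))))))
  →19  S(S(S(S(S(add(add(SZ, mul(Z, SSSZ)), mul(add(SZ, Z), mul(SZ, SSSZ))))))))
  →20  S(S(S(S(S(add(S(add(Z, mul(Z, SSSZ))), mul(add(SZ, Z), mul(SZ, SSSZ))))))))
  →21  S(S(S(S(S(S(add(add(Z, mul(Z, SSSZ)), mul(add(SZ, Z), mul(SZ, SSSZ)))))))))
  →22  S(S(S(S(S(S(add(mul(Z, SSSZ), mul(add(SZ, Z), mul(SZ, SSSZ)))))))))
  →23  S(S(S(S(S(S(add(Z, mul(add(SZ, Z), mul(SZ, SSSZ)))))))))
  →24  S(S(S(S(S(S(mul(add(SZ, Z), mul(SZ, SSSZ))))))))
  →25  S(S(S(S(S(S(mul(S(add(Z, Z)), mul(SZ, SSSZ))))))))
  →26  S(S(S(S(S(S(add(mul(SZ, SSSZ), mul(add(Z, Z), mul(SZ, SSSZ)))))))))
  →27  S(S(S(S(S(S(add(add(SSSZ, mul(Z, SSSZ)), mul(add(Z, Z), mul(SZ, SSSZ)))))))))
  →28  S(S(S(S(S(S(add(S(add(SSZ, mul(Z, SSSZ))), mul(add(Z, Z), mul(SZ, SSSZ)))))))))
  →29  S(S(S(S(S(S(S(add(add(SSZ, mul(Z, SSSZ)), mul(add(Z, Z), mul(SZ, SSSZ))))))))))
  →30  S(S(S(S(S(S(S(add(S(add(SZ, mul(Z, SSSZ))), mul(add(Z, Z), mul(SZ, SSSZ))))))))))
  →31  S(S(S(S(S(S(S(S(add(add(SZ, mul(Z, SSSZ)), mul(add(Z, Z), mul(SZ, SSSZ)))))))))))
  →32  S(S(S(S(S(S(S(S(add(S(add(Z, mul(Z, SSSZ))), mul(add(Z, Z), mul(SZ, SSSZ)))))))))))
  →33  S(S(S(S(S(S(S(S(S(add(add(Z, mul(Z, SSSZ)), mul(add(Z, Z), mul(SZ, SSSZ))))))))))))
  →34  S(S(S(S(S(S(S(S(S(add(mul(Z, SSSZ), mul(add(Z, Z), mul(SZ, SSSZ))))))))))))
  →35  S(S(S(S(S(S(S(S(S(add(Z, mul(add(Z, Z), mul(SZ, SSSZ))))))))))))
  →36  S(S(S(S(S(S(S(S(S(mul(add(Z, Z), mul(SZ, SSSZ)))))))))))
  →37  S(S(S(S(S(S(S(S(S(mul(Z, mul(SZ, SSSZ)))))))))))
  →38  S^9(Z)

Answer: normal form = S^9(Z)  (in 38 steps)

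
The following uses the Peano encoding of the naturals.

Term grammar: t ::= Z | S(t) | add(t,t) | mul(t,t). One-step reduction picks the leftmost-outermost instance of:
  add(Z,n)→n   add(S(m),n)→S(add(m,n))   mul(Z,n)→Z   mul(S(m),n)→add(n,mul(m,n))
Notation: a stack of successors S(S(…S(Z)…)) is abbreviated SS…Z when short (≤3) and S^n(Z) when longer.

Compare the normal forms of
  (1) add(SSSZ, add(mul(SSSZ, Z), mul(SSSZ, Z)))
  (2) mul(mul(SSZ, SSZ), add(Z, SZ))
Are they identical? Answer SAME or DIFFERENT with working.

Answer: DIFFERENT — A ⇓ SSSZ, B ⇓ S^4(Z)

Derivation:
Term A:
  start: add(SSSZ, add(mul(SSSZ, Z), mul(SSSZ, Z)))
  [1] S(add(SSZ, add(mul(SSSZ, Z), mul(SSSZ, Z))))
  [2] S(S(add(SZ, add(mul(SSSZ, Z), mul(SSSZ, Z)))))
  [3] S(S(S(add(Z, add(mul(SSSZ, Z), mul(SSSZ, Z))))))
  [4] S(S(S(add(mul(SSSZ, Z), mul(SSSZ, Z)))))
  [5] S(S(S(add(add(Z, mul(SSZ, Z)), mul(SSSZ, Z)))))
  [6] S(S(S(add(mul(SSZ, Z), mul(SSSZ, Z)))))
  [7] S(S(S(add(add(Z, mul(SZ, Z)), mul(SSSZ, Z)))))
  [8] S(S(S(add(mul(SZ, Z), mul(SSSZ, Z)))))
  [9] S(S(S(add(add(Z, mul(Z, Z)), mul(SSSZ, Z)))))
  [10] S(S(S(add(mul(Z, Z), mul(SSSZ, Z)))))
  [11] S(S(S(add(Z, mul(SSSZ, Z)))))
  [12] S(S(S(mul(SSSZ, Z))))
  [13] S(S(S(add(Z, mul(SSZ, Z)))))
  [14] S(S(S(mul(SSZ, Z))))
  [15] S(S(S(add(Z, mul(SZ, Z)))))
  [16] S(S(S(mul(SZ, Z))))
  [17] S(S(S(add(Z, mul(Z, Z)))))
  [18] S(S(S(mul(Z, Z))))
  [19] SSSZ

Term B:
  start: mul(mul(SSZ, SSZ), add(Z, SZ))
  [1] mul(add(SSZ, mul(SZ, SSZ)), add(Z, SZ))
  [2] mul(S(add(SZ, mul(SZ, SSZ))), add(Z, SZ))
  [3] add(add(Z, SZ), mul(add(SZ, mul(SZ, SSZ)), add(Z, SZ)))
  [4] add(SZ, mul(add(SZ, mul(SZ, SSZ)), add(Z, SZ)))
  [5] S(add(Z, mul(add(SZ, mul(SZ, SSZ)), add(Z, SZ))))
  [6] S(mul(add(SZ, mul(SZ, SSZ)), add(Z, SZ)))
  [7] S(mul(S(add(Z, mul(SZ, SSZ))), add(Z, SZ)))
  [8] S(add(add(Z, SZ), mul(add(Z, mul(SZ, SSZ)), add(Z, SZ))))
  [9] S(add(SZ, mul(add(Z, mul(SZ, SSZ)), add(Z, SZ))))
  [10] S(S(add(Z, mul(add(Z, mul(SZ, SSZ)), add(Z, SZ)))))
  [11] S(S(mul(add(Z, mul(SZ, SSZ)), add(Z, SZ))))
  [12] S(S(mul(mul(SZ, SSZ), add(Z, SZ))))
  [13] S(S(mul(add(SSZ, mul(Z, SSZ)), add(Z, SZ))))
  [14] S(S(mul(S(add(SZ, mul(Z, SSZ))), add(Z, SZ))))
  [15] S(S(add(add(Z, SZ), mul(add(SZ, mul(Z, SSZ)), add(Z, SZ)))))
  [16] S(S(add(SZ, mul(add(SZ, mul(Z, SSZ)), add(Z, SZ)))))
  [17] S(S(S(add(Z, mul(add(SZ, mul(Z, SSZ)), add(Z, SZ))))))
  [18] S(S(S(mul(add(SZ, mul(Z, SSZ)), add(Z, SZ)))))
  [19] S(S(S(mul(S(add(Z, mul(Z, SSZ))), add(Z, SZ)))))
  [20] S(S(S(add(add(Z, SZ), mul(add(Z, mul(Z, SSZ)), add(Z, SZ))))))
  [21] S(S(S(add(SZ, mul(add(Z, mul(Z, SSZ)), add(Z, SZ))))))
  [22] S(S(S(S(add(Z, mul(add(Z, mul(Z, SSZ)), add(Z, SZ)))))))
  [23] S(S(S(S(mul(add(Z, mul(Z, SSZ)), add(Z, SZ))))))
  [24] S(S(S(S(mul(mul(Z, SSZ), add(Z, SZ))))))
  [25] S(S(S(S(mul(Z, add(Z, SZ))))))
  [26] S^4(Z)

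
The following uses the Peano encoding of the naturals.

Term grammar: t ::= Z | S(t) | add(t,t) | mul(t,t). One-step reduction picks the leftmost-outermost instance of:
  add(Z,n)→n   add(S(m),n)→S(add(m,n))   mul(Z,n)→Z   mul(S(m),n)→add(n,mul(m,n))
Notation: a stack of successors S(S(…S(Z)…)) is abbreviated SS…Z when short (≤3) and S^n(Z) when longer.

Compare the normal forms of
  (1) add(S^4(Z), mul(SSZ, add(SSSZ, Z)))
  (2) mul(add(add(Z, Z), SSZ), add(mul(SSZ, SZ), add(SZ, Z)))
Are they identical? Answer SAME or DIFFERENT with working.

Term A:
  start: add(S^4(Z), mul(SSZ, add(SSSZ, Z)))
  [1] S(add(SSSZ, mul(SSZ, add(SSSZ, Z))))
  [2] S(S(add(SSZ, mul(SSZ, add(SSSZ, Z)))))
  [3] S(S(S(add(SZ, mul(SSZ, add(SSSZ, Z))))))
  [4] S(S(S(S(add(Z, mul(SSZ, add(SSSZ, Z)))))))
  [5] S(S(S(S(mul(SSZ, add(SSSZ, Z))))))
  [6] S(S(S(S(add(add(SSSZ, Z), mul(SZ, add(SSSZ, Z)))))))
  [7] S(S(S(S(add(S(add(SSZ, Z)), mul(SZ, add(SSSZ, Z)))))))
  [8] S(S(S(S(S(add(add(SSZ, Z), mul(SZ, add(SSSZ, Z))))))))
  [9] S(S(S(S(S(add(S(add(SZ, Z)), mul(SZ, add(SSSZ, Z))))))))
  [10] S(S(S(S(S(S(add(add(SZ, Z), mul(SZ, add(SSSZ, Z)))))))))
  [11] S(S(S(S(S(S(add(S(add(Z, Z)), mul(SZ, add(SSSZ, Z)))))))))
  [12] S(S(S(S(S(S(S(add(add(Z, Z), mul(SZ, add(SSSZ, Z))))))))))
  [13] S(S(S(S(S(S(S(add(Z, mul(SZ, add(SSSZ, Z))))))))))
  [14] S(S(S(S(S(S(S(mul(SZ, add(SSSZ, Z)))))))))
  [15] S(S(S(S(S(S(S(add(add(SSSZ, Z), mul(Z, add(SSSZ, Z))))))))))
  [16] S(S(S(S(S(S(S(add(S(add(SSZ, Z)), mul(Z, add(SSSZ, Z))))))))))
  [17] S(S(S(S(S(S(S(S(add(add(SSZ, Z), mul(Z, add(SSSZ, Z)))))))))))
  [18] S(S(S(S(S(S(S(S(add(S(add(SZ, Z)), mul(Z, add(SSSZ, Z)))))))))))
  [19] S(S(S(S(S(S(S(S(S(add(add(SZ, Z), mul(Z, add(SSSZ, Z))))))))))))
  [20] S(S(S(S(S(S(S(S(S(add(S(add(Z, Z)), mul(Z, add(SSSZ, Z))))))))))))
  [21] S(S(S(S(S(S(S(S(S(S(add(add(Z, Z), mul(Z, add(SSSZ, Z)))))))))))))
  [22] S(S(S(S(S(S(S(S(S(S(add(Z, mul(Z, add(SSSZ, Z)))))))))))))
  [23] S(S(S(S(S(S(S(S(S(S(mul(Z, add(SSSZ, Z))))))))))))
  [24] S^10(Z)

Term B:
  start: mul(add(add(Z, Z), SSZ), add(mul(SSZ, SZ), add(SZ, Z)))
  [1] mul(add(Z, SSZ), add(mul(SSZ, SZ), add(SZ, Z)))
  [2] mul(SSZ, add(mul(SSZ, SZ), add(SZ, Z)))
  [3] add(add(mul(SSZ, SZ), add(SZ, Z)), mul(SZ, add(mul(SSZ, SZ), add(SZ, Z))))
  [4] add(add(add(SZ, mul(SZ, SZ)), add(SZ, Z)), mul(SZ, add(mul(SSZ, SZ), add(SZ, Z))))
  [5] add(add(S(add(Z, mul(SZ, SZ))), add(SZ, Z)), mul(SZ, add(mul(SSZ, SZ), add(SZ, Z))))
  [6] add(S(add(add(Z, mul(SZ, SZ)), add(SZ, Z))), mul(SZ, add(mul(SSZ, SZ), add(SZ, Z))))
  [7] S(add(add(add(Z, mul(SZ, SZ)), add(SZ, Z)), mul(SZ, add(mul(SSZ, SZ), add(SZ, Z)))))
  [8] S(add(add(mul(SZ, SZ), add(SZ, Z)), mul(SZ, add(mul(SSZ, SZ), add(SZ, Z)))))
  [9] S(add(add(add(SZ, mul(Z, SZ)), add(SZ, Z)), mul(SZ, add(mul(SSZ, SZ), add(SZ, Z)))))
  [10] S(add(add(S(add(Z, mul(Z, SZ))), add(SZ, Z)), mul(SZ, add(mul(SSZ, SZ), add(SZ, Z)))))
  [11] S(add(S(add(add(Z, mul(Z, SZ)), add(SZ, Z))), mul(SZ, add(mul(SSZ, SZ), add(SZ, Z)))))
  [12] S(S(add(add(add(Z, mul(Z, SZ)), add(SZ, Z)), mul(SZ, add(mul(SSZ, SZ), add(SZ, Z))))))
  [13] S(S(add(add(mul(Z, SZ), add(SZ, Z)), mul(SZ, add(mul(SSZ, SZ), add(SZ, Z))))))
  [14] S(S(add(add(Z, add(SZ, Z)), mul(SZ, add(mul(SSZ, SZ), add(SZ, Z))))))
  [15] S(S(add(add(SZ, Z), mul(SZ, add(mul(SSZ, SZ), add(SZ, Z))))))
  [16] S(S(add(S(add(Z, Z)), mul(SZ, add(mul(SSZ, SZ), add(SZ, Z))))))
  [17] S(S(S(add(add(Z, Z), mul(SZ, add(mul(SSZ, SZ), add(SZ, Z)))))))
  [18] S(S(S(add(Z, mul(SZ, add(mul(SSZ, SZ), add(SZ, Z)))))))
  [19] S(S(S(mul(SZ, add(mul(SSZ, SZ), add(SZ, Z))))))
  [20] S(S(S(add(add(mul(SSZ, SZ), add(SZ, Z)), mul(Z, add(mul(SSZ, SZ), add(SZ, Z)))))))
  [21] S(S(S(add(add(add(SZ, mul(SZ, SZ)), add(SZ, Z)), mul(Z, add(mul(SSZ, SZ), add(SZ, Z)))))))
  [22] S(S(S(add(add(S(add(Z, mul(SZ, SZ))), add(SZ, Z)), mul(Z, add(mul(SSZ, SZ), add(SZ, Z)))))))
  [23] S(S(S(add(S(add(add(Z, mul(SZ, SZ)), add(SZ, Z))), mul(Z, add(mul(SSZ, SZ), add(SZ, Z)))))))
  [24] S(S(S(S(add(add(add(Z, mul(SZ, SZ)), add(SZ, Z)), mul(Z, add(mul(SSZ, SZ), add(SZ, Z))))))))
  [25] S(S(S(S(add(add(mul(SZ, SZ), add(SZ, Z)), mul(Z, add(mul(SSZ, SZ), add(SZ, Z))))))))
  [26] S(S(S(S(add(add(add(SZ, mul(Z, SZ)), add(SZ, Z)), mul(Z, add(mul(SSZ, SZ), add(SZ, Z))))))))
  [27] S(S(S(S(add(add(S(add(Z, mul(Z, SZ))), add(SZ, Z)), mul(Z, add(mul(SSZ, SZ), add(SZ, Z))))))))
  [28] S(S(S(S(add(S(add(add(Z, mul(Z, SZ)), add(SZ, Z))), mul(Z, add(mul(SSZ, SZ), add(SZ, Z))))))))
  [29] S(S(S(S(S(add(add(add(Z, mul(Z, SZ)), add(SZ, Z)), mul(Z, add(mul(SSZ, SZ), add(SZ, Z)))))))))
  [30] S(S(S(S(S(add(add(mul(Z, SZ), add(SZ, Z)), mul(Z, add(mul(SSZ, SZ), add(SZ, Z)))))))))
  [31] S(S(S(S(S(add(add(Z, add(SZ, Z)), mul(Z, add(mul(SSZ, SZ), add(SZ, Z)))))))))
  [32] S(S(S(S(S(add(add(SZ, Z), mul(Z, add(mul(SSZ, SZ), add(SZ, Z)))))))))
  [33] S(S(S(S(S(add(S(add(Z, Z)), mul(Z, add(mul(SSZ, SZ), add(SZ, Z)))))))))
  [34] S(S(S(S(S(S(add(add(Z, Z), mul(Z, add(mul(SSZ, SZ), add(SZ, Z))))))))))
  [35] S(S(S(S(S(S(add(Z, mul(Z, add(mul(SSZ, SZ), add(SZ, Z))))))))))
  [36] S(S(S(S(S(S(mul(Z, add(mul(SSZ, SZ), add(SZ, Z)))))))))
  [37] S^6(Z)

Answer: DIFFERENT — A ⇓ S^10(Z), B ⇓ S^6(Z)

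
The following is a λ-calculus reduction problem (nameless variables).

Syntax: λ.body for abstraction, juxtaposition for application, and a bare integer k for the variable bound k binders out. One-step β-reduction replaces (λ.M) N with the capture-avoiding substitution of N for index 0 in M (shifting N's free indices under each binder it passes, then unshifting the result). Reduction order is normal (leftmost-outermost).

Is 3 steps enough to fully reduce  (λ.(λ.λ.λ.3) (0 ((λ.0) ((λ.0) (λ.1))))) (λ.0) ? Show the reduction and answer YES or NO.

  start: (λ.(λ.λ.λ.3) (0 ((λ.0) ((λ.0) (λ.1))))) (λ.0)
  →1  (λ.λ.λ.λ.0) ((λ.0) ((λ.0) ((λ.0) (λ.λ.0))))
  →2  λ.λ.λ.0

Answer: YES — reaches normal form λ.λ.λ.0 in 2 ≤ 3 steps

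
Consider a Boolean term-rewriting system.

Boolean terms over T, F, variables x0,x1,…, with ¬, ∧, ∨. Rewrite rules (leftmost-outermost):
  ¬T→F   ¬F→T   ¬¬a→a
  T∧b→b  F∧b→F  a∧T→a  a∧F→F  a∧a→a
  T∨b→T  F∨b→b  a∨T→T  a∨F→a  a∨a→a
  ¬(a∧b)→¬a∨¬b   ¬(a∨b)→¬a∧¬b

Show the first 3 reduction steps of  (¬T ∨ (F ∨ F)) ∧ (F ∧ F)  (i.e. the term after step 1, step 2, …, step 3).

Answer: after 3 steps: F ∧ (F ∧ F)

Working:
  start: (¬T ∨ (F ∨ F)) ∧ (F ∧ F)
  [1] (F ∨ (F ∨ F)) ∧ (F ∧ F)
  [2] (F ∨ F) ∧ (F ∧ F)
  [3] F ∧ (F ∧ F)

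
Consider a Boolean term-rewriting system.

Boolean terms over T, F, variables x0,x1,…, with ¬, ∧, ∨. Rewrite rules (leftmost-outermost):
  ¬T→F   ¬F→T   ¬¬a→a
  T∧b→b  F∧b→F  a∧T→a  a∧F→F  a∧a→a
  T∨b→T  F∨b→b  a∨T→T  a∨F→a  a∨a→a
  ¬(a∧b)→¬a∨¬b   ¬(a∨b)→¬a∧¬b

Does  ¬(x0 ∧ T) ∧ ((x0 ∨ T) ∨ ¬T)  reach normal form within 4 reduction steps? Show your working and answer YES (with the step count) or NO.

  start: ¬(x0 ∧ T) ∧ ((x0 ∨ T) ∨ ¬T)
  →1  (¬x0 ∨ ¬T) ∧ ((x0 ∨ T) ∨ ¬T)
  →2  (¬x0 ∨ F) ∧ ((x0 ∨ T) ∨ ¬T)
  →3  ¬x0 ∧ ((x0 ∨ T) ∨ ¬T)
  →4  ¬x0 ∧ (T ∨ ¬T)

Answer: NO — after 4 steps the term is ¬x0 ∧ (T ∨ ¬T), not yet normal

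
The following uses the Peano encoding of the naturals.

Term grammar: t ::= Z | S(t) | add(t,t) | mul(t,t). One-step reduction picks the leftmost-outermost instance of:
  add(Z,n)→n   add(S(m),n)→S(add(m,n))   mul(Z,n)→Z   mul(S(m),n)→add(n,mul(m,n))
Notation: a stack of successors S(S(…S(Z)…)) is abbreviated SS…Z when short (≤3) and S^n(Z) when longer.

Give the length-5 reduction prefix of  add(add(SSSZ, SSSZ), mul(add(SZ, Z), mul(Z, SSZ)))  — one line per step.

Answer: after 5 steps: S(S(add(S(add(Z, SSSZ)), mul(add(SZ, Z), mul(Z, SSZ)))))

Reduction:
  start: add(add(SSSZ, SSSZ), mul(add(SZ, Z), mul(Z, SSZ)))
  →1  add(S(add(SSZ, SSSZ)), mul(add(SZ, Z), mul(Z, SSZ)))
  →2  S(add(add(SSZ, SSSZ), mul(add(SZ, Z), mul(Z, SSZ))))
  →3  S(add(S(add(SZ, SSSZ)), mul(add(SZ, Z), mul(Z, SSZ))))
  →4  S(S(add(add(SZ, SSSZ), mul(add(SZ, Z), mul(Z, SSZ)))))
  →5  S(S(add(S(add(Z, SSSZ)), mul(add(SZ, Z), mul(Z, SSZ)))))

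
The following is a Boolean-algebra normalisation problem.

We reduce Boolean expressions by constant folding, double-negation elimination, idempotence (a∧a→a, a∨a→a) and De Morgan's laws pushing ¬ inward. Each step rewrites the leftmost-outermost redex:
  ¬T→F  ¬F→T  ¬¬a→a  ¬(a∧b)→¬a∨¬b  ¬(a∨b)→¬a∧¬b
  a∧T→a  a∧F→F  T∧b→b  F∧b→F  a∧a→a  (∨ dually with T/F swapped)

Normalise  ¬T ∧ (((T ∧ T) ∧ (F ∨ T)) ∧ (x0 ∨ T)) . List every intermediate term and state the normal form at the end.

Answer: normal form = F  (in 2 steps)

Working:
  start: ¬T ∧ (((T ∧ T) ∧ (F ∨ T)) ∧ (x0 ∨ T))
  [1] F ∧ (((T ∧ T) ∧ (F ∨ T)) ∧ (x0 ∨ T))
  [2] F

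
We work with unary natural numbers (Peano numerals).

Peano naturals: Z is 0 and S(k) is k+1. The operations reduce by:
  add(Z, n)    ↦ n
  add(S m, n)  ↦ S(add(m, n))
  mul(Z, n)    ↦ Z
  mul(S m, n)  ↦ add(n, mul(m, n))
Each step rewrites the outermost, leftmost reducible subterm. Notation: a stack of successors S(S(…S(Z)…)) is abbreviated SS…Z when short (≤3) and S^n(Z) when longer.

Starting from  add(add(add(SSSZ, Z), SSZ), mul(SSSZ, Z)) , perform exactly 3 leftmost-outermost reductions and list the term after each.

Answer: after 3 steps: S(add(add(add(SSZ, Z), SSZ), mul(SSSZ, Z)))

Working:
  start: add(add(add(SSSZ, Z), SSZ), mul(SSSZ, Z))
  [1] add(add(S(add(SSZ, Z)), SSZ), mul(SSSZ, Z))
  [2] add(S(add(add(SSZ, Z), SSZ)), mul(SSSZ, Z))
  [3] S(add(add(add(SSZ, Z), SSZ), mul(SSSZ, Z)))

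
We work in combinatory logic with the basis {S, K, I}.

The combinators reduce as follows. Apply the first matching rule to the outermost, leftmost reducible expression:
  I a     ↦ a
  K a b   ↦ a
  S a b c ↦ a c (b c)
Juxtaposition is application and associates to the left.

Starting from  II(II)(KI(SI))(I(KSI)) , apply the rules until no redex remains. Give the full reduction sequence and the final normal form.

Answer: normal form = S  (in 8 steps)

Working:
  start: II(II)(KI(SI))(I(KSI))
  [1] I(II)(KI(SI))(I(KSI))
  [2] II(KI(SI))(I(KSI))
  [3] I(KI(SI))(I(KSI))
  [4] KI(SI)(I(KSI))
  [5] I(I(KSI))
  [6] I(KSI)
  [7] KSI
  [8] S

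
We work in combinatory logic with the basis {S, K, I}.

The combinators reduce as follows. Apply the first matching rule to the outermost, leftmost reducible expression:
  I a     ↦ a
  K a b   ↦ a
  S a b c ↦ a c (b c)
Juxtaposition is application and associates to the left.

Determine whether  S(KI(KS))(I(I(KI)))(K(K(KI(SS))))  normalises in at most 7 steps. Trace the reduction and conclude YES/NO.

  start: S(KI(KS))(I(I(KI)))(K(K(KI(SS))))
  step 1: KI(KS)(K(K(KI(SS))))(I(I(KI))(K(K(KI(SS)))))
  step 2: I(K(K(KI(SS))))(I(I(KI))(K(K(KI(SS)))))
  step 3: K(K(KI(SS)))(I(I(KI))(K(K(KI(SS)))))
  step 4: K(KI(SS))
  step 5: KI

Answer: YES — reaches normal form KI in 5 ≤ 7 steps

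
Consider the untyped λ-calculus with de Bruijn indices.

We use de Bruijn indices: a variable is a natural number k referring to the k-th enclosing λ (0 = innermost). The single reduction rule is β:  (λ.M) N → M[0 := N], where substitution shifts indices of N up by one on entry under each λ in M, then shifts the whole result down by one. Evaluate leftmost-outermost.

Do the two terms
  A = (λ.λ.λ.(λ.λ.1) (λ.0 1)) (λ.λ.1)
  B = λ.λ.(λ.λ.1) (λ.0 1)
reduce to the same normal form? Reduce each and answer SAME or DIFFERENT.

Term A:
  start: (λ.λ.λ.(λ.λ.1) (λ.0 1)) (λ.λ.1)
  →1  λ.λ.(λ.λ.1) (λ.0 1)
  →2  λ.λ.λ.λ.0 2

Term B:
  start: λ.λ.(λ.λ.1) (λ.0 1)
  →1  λ.λ.λ.λ.0 2

Answer: SAME — A ⇓ λ.λ.λ.λ.0 2, B ⇓ λ.λ.λ.λ.0 2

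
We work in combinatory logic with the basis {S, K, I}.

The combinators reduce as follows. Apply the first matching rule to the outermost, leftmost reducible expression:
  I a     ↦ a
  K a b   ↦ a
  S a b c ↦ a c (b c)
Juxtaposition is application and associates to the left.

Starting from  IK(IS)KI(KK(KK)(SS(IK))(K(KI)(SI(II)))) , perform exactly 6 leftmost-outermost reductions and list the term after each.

Answer: after 6 steps: SI(SSK)

Working:
  start: IK(IS)KI(KK(KK)(SS(IK))(K(KI)(SI(II))))
  step 1: K(IS)KI(KK(KK)(SS(IK))(K(KI)(SI(II))))
  step 2: ISI(KK(KK)(SS(IK))(K(KI)(SI(II))))
  step 3: SI(KK(KK)(SS(IK))(K(KI)(SI(II))))
  step 4: SI(K(SS(IK))(K(KI)(SI(II))))
  step 5: SI(SS(IK))
  step 6: SI(SSK)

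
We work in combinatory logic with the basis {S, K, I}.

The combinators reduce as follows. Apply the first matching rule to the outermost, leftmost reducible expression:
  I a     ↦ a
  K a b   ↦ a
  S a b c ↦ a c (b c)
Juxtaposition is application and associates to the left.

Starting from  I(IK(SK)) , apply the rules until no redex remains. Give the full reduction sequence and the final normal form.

  start: I(IK(SK))
  [1] IK(SK)
  [2] K(SK)

Answer: normal form = K(SK)  (in 2 steps)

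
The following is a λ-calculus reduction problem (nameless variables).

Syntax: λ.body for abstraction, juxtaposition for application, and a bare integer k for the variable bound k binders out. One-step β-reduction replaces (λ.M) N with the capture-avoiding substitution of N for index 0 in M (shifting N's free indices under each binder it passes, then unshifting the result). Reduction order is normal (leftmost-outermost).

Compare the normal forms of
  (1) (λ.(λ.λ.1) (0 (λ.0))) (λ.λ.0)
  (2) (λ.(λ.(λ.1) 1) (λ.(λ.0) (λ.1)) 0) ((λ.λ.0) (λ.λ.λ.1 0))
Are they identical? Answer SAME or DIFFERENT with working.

Answer: SAME — A ⇓ λ.λ.0, B ⇓ λ.λ.0

Derivation:
Term A:
  start: (λ.(λ.λ.1) (0 (λ.0))) (λ.λ.0)
  step 1: (λ.λ.1) ((λ.λ.0) (λ.0))
  step 2: λ.(λ.λ.0) (λ.0)
  step 3: λ.λ.0

Term B:
  start: (λ.(λ.(λ.1) 1) (λ.(λ.0) (λ.1)) 0) ((λ.λ.0) (λ.λ.λ.1 0))
  step 1: (λ.(λ.1) ((λ.λ.0) (λ.λ.λ.1 0))) (λ.(λ.0) (λ.1)) ((λ.λ.0) (λ.λ.λ.1 0))
  step 2: (λ.λ.(λ.0) (λ.1)) ((λ.λ.0) (λ.λ.λ.1 0)) ((λ.λ.0) (λ.λ.λ.1 0))
  step 3: (λ.(λ.0) (λ.1)) ((λ.λ.0) (λ.λ.λ.1 0))
  step 4: (λ.0) (λ.(λ.λ.0) (λ.λ.λ.1 0))
  step 5: λ.(λ.λ.0) (λ.λ.λ.1 0)
  step 6: λ.λ.0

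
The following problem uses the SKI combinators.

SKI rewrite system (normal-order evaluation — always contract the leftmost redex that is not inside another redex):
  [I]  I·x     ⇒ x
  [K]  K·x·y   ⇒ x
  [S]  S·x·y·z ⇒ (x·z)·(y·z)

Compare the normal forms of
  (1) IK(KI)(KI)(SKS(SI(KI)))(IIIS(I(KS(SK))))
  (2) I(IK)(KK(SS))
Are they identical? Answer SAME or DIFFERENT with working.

Term A:
  start: IK(KI)(KI)(SKS(SI(KI)))(IIIS(I(KS(SK))))
  →1  K(KI)(KI)(SKS(SI(KI)))(IIIS(I(KS(SK))))
  →2  KI(SKS(SI(KI)))(IIIS(I(KS(SK))))
  →3  I(IIIS(I(KS(SK))))
  →4  IIIS(I(KS(SK)))
  →5  IIS(I(KS(SK)))
  →6  IS(I(KS(SK)))
  →7  S(I(KS(SK)))
  →8  S(KS(SK))
  →9  SS

Term B:
  start: I(IK)(KK(SS))
  →1  IK(KK(SS))
  →2  K(KK(SS))
  →3  KK

Answer: DIFFERENT — A ⇓ SS, B ⇓ KK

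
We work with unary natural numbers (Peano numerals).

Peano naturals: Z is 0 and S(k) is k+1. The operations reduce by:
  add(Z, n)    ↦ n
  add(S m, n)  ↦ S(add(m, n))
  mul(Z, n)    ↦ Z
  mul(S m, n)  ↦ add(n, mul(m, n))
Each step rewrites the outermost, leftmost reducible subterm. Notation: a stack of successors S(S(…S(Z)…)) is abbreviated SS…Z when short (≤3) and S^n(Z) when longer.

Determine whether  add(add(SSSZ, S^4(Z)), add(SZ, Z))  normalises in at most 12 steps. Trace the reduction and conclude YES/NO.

Answer: NO — after 12 steps the term is S(S(S(S(S(S(S(add(SZ, Z)))))))), not yet normal

Derivation:
  start: add(add(SSSZ, S^4(Z)), add(SZ, Z))
  →1  add(S(add(SSZ, S^4(Z))), add(SZ, Z))
  →2  S(add(add(SSZ, S^4(Z)), add(SZ, Z)))
  →3  S(add(S(add(SZ, S^4(Z))), add(SZ, Z)))
  →4  S(S(add(add(SZ, S^4(Z)), add(SZ, Z))))
  →5  S(S(add(S(add(Z, S^4(Z))), add(SZ, Z))))
  →6  S(S(S(add(add(Z, S^4(Z)), add(SZ, Z)))))
  →7  S(S(S(add(S^4(Z), add(SZ, Z)))))
  →8  S(S(S(S(add(SSSZ, add(SZ, Z))))))
  →9  S(S(S(S(S(add(SSZ, add(SZ, Z)))))))
  →10  S(S(S(S(S(S(add(SZ, add(SZ, Z))))))))
  →11  S(S(S(S(S(S(S(add(Z, add(SZ, Z)))))))))
  →12  S(S(S(S(S(S(S(add(SZ, Z))))))))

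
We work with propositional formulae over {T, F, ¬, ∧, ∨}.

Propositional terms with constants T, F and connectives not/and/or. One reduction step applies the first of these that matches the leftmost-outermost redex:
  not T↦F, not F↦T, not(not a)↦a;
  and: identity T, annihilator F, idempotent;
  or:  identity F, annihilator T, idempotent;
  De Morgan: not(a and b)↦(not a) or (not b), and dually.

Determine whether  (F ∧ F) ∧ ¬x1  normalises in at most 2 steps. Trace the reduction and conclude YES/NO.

Answer: YES — reaches normal form F in 2 ≤ 2 steps

Reduction:
  start: (F ∧ F) ∧ ¬x1
  step 1: F ∧ ¬x1
  step 2: F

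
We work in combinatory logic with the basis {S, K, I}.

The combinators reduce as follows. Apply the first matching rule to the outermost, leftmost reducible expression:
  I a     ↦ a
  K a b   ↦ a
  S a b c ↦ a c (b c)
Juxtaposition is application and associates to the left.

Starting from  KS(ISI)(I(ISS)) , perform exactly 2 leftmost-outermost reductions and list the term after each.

  start: KS(ISI)(I(ISS))
  →1  S(I(ISS))
  →2  S(ISS)

Answer: after 2 steps: S(ISS)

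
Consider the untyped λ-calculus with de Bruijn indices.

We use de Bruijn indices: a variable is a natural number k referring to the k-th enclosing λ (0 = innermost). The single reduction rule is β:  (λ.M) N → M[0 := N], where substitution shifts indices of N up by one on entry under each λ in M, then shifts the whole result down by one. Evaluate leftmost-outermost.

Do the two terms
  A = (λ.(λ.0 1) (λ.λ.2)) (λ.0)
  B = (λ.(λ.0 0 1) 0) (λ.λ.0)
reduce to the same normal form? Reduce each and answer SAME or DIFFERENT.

Term A:
  start: (λ.(λ.0 1) (λ.λ.2)) (λ.0)
  →1  (λ.0 (λ.0)) (λ.λ.λ.0)
  →2  (λ.λ.λ.0) (λ.0)
  →3  λ.λ.0

Term B:
  start: (λ.(λ.0 0 1) 0) (λ.λ.0)
  →1  (λ.0 0 (λ.λ.0)) (λ.λ.0)
  →2  (λ.λ.0) (λ.λ.0) (λ.λ.0)
  →3  (λ.0) (λ.λ.0)
  →4  λ.λ.0

Answer: SAME — A ⇓ λ.λ.0, B ⇓ λ.λ.0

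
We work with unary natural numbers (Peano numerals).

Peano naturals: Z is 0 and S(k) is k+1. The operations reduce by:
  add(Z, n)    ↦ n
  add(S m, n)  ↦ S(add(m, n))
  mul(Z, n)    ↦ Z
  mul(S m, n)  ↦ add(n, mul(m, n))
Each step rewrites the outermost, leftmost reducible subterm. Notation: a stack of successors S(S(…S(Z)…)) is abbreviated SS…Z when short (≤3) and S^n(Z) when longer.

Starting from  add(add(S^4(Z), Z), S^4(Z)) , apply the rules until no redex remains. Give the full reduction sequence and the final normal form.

Answer: normal form = S^8(Z)  (in 10 steps)

Reduction:
  start: add(add(S^4(Z), Z), S^4(Z))
  step 1: add(S(add(SSSZ, Z)), S^4(Z))
  step 2: S(add(add(SSSZ, Z), S^4(Z)))
  step 3: S(add(S(add(SSZ, Z)), S^4(Z)))
  step 4: S(S(add(add(SSZ, Z), S^4(Z))))
  step 5: S(S(add(S(add(SZ, Z)), S^4(Z))))
  step 6: S(S(S(add(add(SZ, Z), S^4(Z)))))
  step 7: S(S(S(add(S(add(Z, Z)), S^4(Z)))))
  step 8: S(S(S(S(add(add(Z, Z), S^4(Z))))))
  step 9: S(S(S(S(add(Z, S^4(Z))))))
  step 10: S^8(Z)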